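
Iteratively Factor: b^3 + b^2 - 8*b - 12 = (b - 3)*(b^2 + 4*b + 4) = (b - 3)*(b + 2)*(b + 2)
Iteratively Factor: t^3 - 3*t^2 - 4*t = (t)*(t^2 - 3*t - 4) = t*(t + 1)*(t - 4)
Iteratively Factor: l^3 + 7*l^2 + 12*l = (l + 4)*(l^2 + 3*l) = l*(l + 4)*(l + 3)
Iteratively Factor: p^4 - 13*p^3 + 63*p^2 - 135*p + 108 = (p - 3)*(p^3 - 10*p^2 + 33*p - 36) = (p - 3)^2*(p^2 - 7*p + 12) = (p - 4)*(p - 3)^2*(p - 3)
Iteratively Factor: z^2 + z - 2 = (z - 1)*(z + 2)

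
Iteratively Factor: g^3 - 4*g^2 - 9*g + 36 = (g - 4)*(g^2 - 9) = (g - 4)*(g + 3)*(g - 3)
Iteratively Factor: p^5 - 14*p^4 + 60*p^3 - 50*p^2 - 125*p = (p - 5)*(p^4 - 9*p^3 + 15*p^2 + 25*p) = (p - 5)*(p + 1)*(p^3 - 10*p^2 + 25*p) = p*(p - 5)*(p + 1)*(p^2 - 10*p + 25) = p*(p - 5)^2*(p + 1)*(p - 5)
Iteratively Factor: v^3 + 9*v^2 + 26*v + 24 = (v + 2)*(v^2 + 7*v + 12) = (v + 2)*(v + 4)*(v + 3)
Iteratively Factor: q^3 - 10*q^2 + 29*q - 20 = (q - 1)*(q^2 - 9*q + 20) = (q - 4)*(q - 1)*(q - 5)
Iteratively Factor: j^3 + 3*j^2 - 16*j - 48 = (j - 4)*(j^2 + 7*j + 12) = (j - 4)*(j + 4)*(j + 3)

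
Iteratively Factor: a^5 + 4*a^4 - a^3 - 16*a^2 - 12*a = (a + 3)*(a^4 + a^3 - 4*a^2 - 4*a) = a*(a + 3)*(a^3 + a^2 - 4*a - 4) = a*(a - 2)*(a + 3)*(a^2 + 3*a + 2) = a*(a - 2)*(a + 2)*(a + 3)*(a + 1)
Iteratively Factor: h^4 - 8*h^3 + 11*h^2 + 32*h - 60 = (h - 5)*(h^3 - 3*h^2 - 4*h + 12) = (h - 5)*(h + 2)*(h^2 - 5*h + 6) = (h - 5)*(h - 3)*(h + 2)*(h - 2)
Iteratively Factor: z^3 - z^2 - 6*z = (z)*(z^2 - z - 6) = z*(z - 3)*(z + 2)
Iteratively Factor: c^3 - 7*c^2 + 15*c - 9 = (c - 3)*(c^2 - 4*c + 3) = (c - 3)^2*(c - 1)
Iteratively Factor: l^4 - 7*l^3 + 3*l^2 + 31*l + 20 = (l - 5)*(l^3 - 2*l^2 - 7*l - 4) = (l - 5)*(l + 1)*(l^2 - 3*l - 4) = (l - 5)*(l - 4)*(l + 1)*(l + 1)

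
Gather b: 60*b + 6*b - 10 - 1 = 66*b - 11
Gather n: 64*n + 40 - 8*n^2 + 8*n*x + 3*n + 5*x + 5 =-8*n^2 + n*(8*x + 67) + 5*x + 45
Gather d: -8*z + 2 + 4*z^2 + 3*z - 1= 4*z^2 - 5*z + 1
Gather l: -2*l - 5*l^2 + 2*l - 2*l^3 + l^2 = -2*l^3 - 4*l^2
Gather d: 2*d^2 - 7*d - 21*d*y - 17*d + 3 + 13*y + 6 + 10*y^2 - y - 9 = 2*d^2 + d*(-21*y - 24) + 10*y^2 + 12*y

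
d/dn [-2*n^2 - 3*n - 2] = -4*n - 3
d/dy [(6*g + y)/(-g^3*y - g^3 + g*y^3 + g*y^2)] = (-g^2*y - g^2 + y^3 + y^2 - (6*g + y)*(-g^2 + 3*y^2 + 2*y))/(g*(g^2*y + g^2 - y^3 - y^2)^2)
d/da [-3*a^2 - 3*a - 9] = -6*a - 3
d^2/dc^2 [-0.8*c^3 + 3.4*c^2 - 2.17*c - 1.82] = 6.8 - 4.8*c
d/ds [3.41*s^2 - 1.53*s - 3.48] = 6.82*s - 1.53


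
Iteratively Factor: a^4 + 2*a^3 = (a)*(a^3 + 2*a^2) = a^2*(a^2 + 2*a) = a^3*(a + 2)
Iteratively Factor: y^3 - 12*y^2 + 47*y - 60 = (y - 3)*(y^2 - 9*y + 20) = (y - 4)*(y - 3)*(y - 5)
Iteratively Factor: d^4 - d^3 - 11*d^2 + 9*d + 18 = (d + 3)*(d^3 - 4*d^2 + d + 6) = (d - 2)*(d + 3)*(d^2 - 2*d - 3) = (d - 2)*(d + 1)*(d + 3)*(d - 3)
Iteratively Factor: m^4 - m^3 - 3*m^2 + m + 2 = (m + 1)*(m^3 - 2*m^2 - m + 2) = (m - 2)*(m + 1)*(m^2 - 1) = (m - 2)*(m + 1)^2*(m - 1)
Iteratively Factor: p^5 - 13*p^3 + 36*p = (p + 3)*(p^4 - 3*p^3 - 4*p^2 + 12*p) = (p - 3)*(p + 3)*(p^3 - 4*p) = (p - 3)*(p - 2)*(p + 3)*(p^2 + 2*p) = (p - 3)*(p - 2)*(p + 2)*(p + 3)*(p)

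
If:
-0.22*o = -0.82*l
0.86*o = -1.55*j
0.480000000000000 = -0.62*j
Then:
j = -0.77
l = 0.37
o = 1.40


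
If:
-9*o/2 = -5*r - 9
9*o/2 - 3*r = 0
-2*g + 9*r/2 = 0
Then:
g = -81/8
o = -3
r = -9/2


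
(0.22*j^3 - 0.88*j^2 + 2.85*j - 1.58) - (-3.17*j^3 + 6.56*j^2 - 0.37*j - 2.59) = 3.39*j^3 - 7.44*j^2 + 3.22*j + 1.01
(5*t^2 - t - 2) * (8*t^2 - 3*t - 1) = 40*t^4 - 23*t^3 - 18*t^2 + 7*t + 2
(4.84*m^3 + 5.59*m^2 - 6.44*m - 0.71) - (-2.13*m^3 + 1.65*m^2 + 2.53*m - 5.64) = 6.97*m^3 + 3.94*m^2 - 8.97*m + 4.93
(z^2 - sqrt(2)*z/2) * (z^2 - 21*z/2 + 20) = z^4 - 21*z^3/2 - sqrt(2)*z^3/2 + 21*sqrt(2)*z^2/4 + 20*z^2 - 10*sqrt(2)*z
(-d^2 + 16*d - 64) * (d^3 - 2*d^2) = -d^5 + 18*d^4 - 96*d^3 + 128*d^2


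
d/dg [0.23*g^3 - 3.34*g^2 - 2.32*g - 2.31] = 0.69*g^2 - 6.68*g - 2.32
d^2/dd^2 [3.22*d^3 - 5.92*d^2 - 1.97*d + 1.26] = 19.32*d - 11.84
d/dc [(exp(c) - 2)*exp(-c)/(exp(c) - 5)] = (-exp(2*c) + 4*exp(c) - 10)*exp(-c)/(exp(2*c) - 10*exp(c) + 25)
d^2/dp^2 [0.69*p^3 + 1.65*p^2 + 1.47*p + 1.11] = 4.14*p + 3.3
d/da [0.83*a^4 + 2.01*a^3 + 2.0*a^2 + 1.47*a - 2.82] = 3.32*a^3 + 6.03*a^2 + 4.0*a + 1.47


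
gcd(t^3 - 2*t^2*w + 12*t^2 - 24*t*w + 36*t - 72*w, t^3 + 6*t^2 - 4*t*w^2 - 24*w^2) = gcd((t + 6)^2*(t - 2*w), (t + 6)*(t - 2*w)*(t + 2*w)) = t^2 - 2*t*w + 6*t - 12*w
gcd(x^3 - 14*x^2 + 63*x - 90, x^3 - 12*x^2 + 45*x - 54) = x^2 - 9*x + 18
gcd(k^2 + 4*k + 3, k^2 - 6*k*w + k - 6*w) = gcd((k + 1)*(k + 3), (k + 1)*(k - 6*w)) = k + 1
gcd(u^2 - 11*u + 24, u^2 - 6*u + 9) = u - 3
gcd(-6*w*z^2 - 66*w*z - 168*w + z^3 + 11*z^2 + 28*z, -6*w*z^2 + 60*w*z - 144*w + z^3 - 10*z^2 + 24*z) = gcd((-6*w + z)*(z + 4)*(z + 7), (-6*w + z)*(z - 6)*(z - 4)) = -6*w + z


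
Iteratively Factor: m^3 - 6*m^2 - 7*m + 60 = (m + 3)*(m^2 - 9*m + 20) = (m - 5)*(m + 3)*(m - 4)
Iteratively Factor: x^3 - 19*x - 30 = (x + 3)*(x^2 - 3*x - 10) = (x - 5)*(x + 3)*(x + 2)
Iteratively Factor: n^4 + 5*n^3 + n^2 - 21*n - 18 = (n + 3)*(n^3 + 2*n^2 - 5*n - 6) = (n + 3)^2*(n^2 - n - 2) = (n - 2)*(n + 3)^2*(n + 1)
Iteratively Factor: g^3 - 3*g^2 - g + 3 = (g + 1)*(g^2 - 4*g + 3) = (g - 3)*(g + 1)*(g - 1)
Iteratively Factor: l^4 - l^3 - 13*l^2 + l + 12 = (l + 1)*(l^3 - 2*l^2 - 11*l + 12) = (l - 4)*(l + 1)*(l^2 + 2*l - 3) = (l - 4)*(l + 1)*(l + 3)*(l - 1)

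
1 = 1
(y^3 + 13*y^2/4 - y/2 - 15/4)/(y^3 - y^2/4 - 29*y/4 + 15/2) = (4*y^2 + y - 5)/(4*y^2 - 13*y + 10)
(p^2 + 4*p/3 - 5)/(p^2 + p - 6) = (p - 5/3)/(p - 2)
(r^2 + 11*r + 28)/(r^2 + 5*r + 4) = (r + 7)/(r + 1)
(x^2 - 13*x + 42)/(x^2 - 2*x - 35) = (x - 6)/(x + 5)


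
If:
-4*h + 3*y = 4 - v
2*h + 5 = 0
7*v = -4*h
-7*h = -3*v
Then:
No Solution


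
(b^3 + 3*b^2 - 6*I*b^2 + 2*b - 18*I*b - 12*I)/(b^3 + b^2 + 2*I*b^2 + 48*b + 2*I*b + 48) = (b + 2)/(b + 8*I)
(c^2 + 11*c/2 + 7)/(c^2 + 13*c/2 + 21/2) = (c + 2)/(c + 3)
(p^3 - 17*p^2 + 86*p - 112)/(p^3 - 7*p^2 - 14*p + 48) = (p - 7)/(p + 3)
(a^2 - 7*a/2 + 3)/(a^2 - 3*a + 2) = (a - 3/2)/(a - 1)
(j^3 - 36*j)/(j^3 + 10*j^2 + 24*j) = (j - 6)/(j + 4)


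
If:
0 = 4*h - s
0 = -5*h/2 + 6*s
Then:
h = 0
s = 0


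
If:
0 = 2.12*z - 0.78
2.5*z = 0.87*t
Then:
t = 1.06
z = 0.37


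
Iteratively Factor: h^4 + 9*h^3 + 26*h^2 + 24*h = (h + 4)*(h^3 + 5*h^2 + 6*h) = h*(h + 4)*(h^2 + 5*h + 6) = h*(h + 2)*(h + 4)*(h + 3)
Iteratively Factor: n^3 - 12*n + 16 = (n + 4)*(n^2 - 4*n + 4) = (n - 2)*(n + 4)*(n - 2)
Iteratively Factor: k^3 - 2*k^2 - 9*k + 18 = (k + 3)*(k^2 - 5*k + 6) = (k - 3)*(k + 3)*(k - 2)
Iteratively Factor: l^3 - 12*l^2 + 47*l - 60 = (l - 4)*(l^2 - 8*l + 15) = (l - 5)*(l - 4)*(l - 3)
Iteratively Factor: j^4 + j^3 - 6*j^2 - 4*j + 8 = (j + 2)*(j^3 - j^2 - 4*j + 4) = (j - 2)*(j + 2)*(j^2 + j - 2) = (j - 2)*(j - 1)*(j + 2)*(j + 2)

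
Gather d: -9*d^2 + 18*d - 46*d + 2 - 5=-9*d^2 - 28*d - 3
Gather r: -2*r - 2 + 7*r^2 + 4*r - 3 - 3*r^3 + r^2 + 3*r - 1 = -3*r^3 + 8*r^2 + 5*r - 6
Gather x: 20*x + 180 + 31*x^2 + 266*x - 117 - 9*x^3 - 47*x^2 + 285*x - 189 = -9*x^3 - 16*x^2 + 571*x - 126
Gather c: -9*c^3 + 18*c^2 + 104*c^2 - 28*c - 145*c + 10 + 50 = -9*c^3 + 122*c^2 - 173*c + 60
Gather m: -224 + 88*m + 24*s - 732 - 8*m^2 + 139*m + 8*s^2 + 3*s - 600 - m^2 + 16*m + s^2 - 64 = -9*m^2 + 243*m + 9*s^2 + 27*s - 1620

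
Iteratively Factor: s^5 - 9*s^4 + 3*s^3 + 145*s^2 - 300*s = (s)*(s^4 - 9*s^3 + 3*s^2 + 145*s - 300) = s*(s - 5)*(s^3 - 4*s^2 - 17*s + 60) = s*(s - 5)*(s + 4)*(s^2 - 8*s + 15) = s*(s - 5)*(s - 3)*(s + 4)*(s - 5)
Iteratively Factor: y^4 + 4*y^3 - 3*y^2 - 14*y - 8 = (y + 1)*(y^3 + 3*y^2 - 6*y - 8) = (y + 1)*(y + 4)*(y^2 - y - 2) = (y + 1)^2*(y + 4)*(y - 2)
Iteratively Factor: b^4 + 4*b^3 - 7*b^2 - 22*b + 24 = (b - 1)*(b^3 + 5*b^2 - 2*b - 24) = (b - 2)*(b - 1)*(b^2 + 7*b + 12) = (b - 2)*(b - 1)*(b + 3)*(b + 4)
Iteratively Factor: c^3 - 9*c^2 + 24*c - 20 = (c - 2)*(c^2 - 7*c + 10) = (c - 5)*(c - 2)*(c - 2)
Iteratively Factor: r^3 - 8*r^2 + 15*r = (r)*(r^2 - 8*r + 15) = r*(r - 5)*(r - 3)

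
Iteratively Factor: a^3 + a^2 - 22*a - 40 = (a + 2)*(a^2 - a - 20) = (a - 5)*(a + 2)*(a + 4)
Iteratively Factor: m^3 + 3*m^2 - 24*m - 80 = (m + 4)*(m^2 - m - 20) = (m + 4)^2*(m - 5)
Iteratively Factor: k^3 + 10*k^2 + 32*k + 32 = (k + 2)*(k^2 + 8*k + 16) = (k + 2)*(k + 4)*(k + 4)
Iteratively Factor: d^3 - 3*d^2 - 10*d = (d)*(d^2 - 3*d - 10) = d*(d + 2)*(d - 5)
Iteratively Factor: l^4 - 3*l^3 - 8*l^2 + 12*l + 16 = (l - 4)*(l^3 + l^2 - 4*l - 4) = (l - 4)*(l + 1)*(l^2 - 4) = (l - 4)*(l + 1)*(l + 2)*(l - 2)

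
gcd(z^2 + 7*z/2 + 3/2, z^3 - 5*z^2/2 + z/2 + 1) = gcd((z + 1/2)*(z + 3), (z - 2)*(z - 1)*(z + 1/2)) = z + 1/2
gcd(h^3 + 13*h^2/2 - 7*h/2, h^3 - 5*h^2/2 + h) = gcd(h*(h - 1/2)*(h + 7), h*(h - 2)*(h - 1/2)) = h^2 - h/2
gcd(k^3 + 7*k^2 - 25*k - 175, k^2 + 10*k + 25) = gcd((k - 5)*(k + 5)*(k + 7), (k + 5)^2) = k + 5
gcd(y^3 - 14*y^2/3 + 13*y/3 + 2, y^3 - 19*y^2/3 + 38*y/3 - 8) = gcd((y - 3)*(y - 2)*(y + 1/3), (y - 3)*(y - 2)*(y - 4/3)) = y^2 - 5*y + 6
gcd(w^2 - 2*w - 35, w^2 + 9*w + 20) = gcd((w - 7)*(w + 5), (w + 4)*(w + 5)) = w + 5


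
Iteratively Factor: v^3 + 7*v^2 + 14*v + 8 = (v + 2)*(v^2 + 5*v + 4) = (v + 1)*(v + 2)*(v + 4)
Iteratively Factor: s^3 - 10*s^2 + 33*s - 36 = (s - 3)*(s^2 - 7*s + 12) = (s - 3)^2*(s - 4)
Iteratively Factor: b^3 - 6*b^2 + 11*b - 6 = (b - 1)*(b^2 - 5*b + 6) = (b - 2)*(b - 1)*(b - 3)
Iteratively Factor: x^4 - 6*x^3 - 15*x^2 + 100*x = (x - 5)*(x^3 - x^2 - 20*x) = (x - 5)*(x + 4)*(x^2 - 5*x) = x*(x - 5)*(x + 4)*(x - 5)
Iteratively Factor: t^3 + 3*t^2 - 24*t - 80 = (t - 5)*(t^2 + 8*t + 16) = (t - 5)*(t + 4)*(t + 4)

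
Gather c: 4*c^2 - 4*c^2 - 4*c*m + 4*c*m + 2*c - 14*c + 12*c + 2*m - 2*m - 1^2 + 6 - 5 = 0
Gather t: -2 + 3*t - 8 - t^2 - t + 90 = -t^2 + 2*t + 80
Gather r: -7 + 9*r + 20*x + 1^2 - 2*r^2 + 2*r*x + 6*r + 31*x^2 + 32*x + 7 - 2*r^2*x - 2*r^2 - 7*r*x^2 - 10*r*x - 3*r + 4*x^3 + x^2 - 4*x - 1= r^2*(-2*x - 4) + r*(-7*x^2 - 8*x + 12) + 4*x^3 + 32*x^2 + 48*x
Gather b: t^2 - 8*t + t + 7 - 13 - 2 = t^2 - 7*t - 8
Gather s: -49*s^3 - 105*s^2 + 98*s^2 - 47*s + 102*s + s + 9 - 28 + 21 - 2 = -49*s^3 - 7*s^2 + 56*s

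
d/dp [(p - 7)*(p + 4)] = 2*p - 3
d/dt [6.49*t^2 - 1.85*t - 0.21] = 12.98*t - 1.85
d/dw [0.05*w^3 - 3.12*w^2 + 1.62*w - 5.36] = 0.15*w^2 - 6.24*w + 1.62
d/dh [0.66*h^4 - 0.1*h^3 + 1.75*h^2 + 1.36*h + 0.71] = 2.64*h^3 - 0.3*h^2 + 3.5*h + 1.36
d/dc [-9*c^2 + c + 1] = 1 - 18*c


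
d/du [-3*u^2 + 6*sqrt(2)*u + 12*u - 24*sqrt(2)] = -6*u + 6*sqrt(2) + 12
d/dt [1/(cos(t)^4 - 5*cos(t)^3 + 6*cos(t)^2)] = (4*cos(t)^2 - 15*cos(t) + 12)*sin(t)/((cos(t)^2 - 5*cos(t) + 6)^2*cos(t)^3)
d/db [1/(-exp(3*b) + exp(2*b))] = (3*exp(b) - 2)*exp(-2*b)/(1 - exp(b))^2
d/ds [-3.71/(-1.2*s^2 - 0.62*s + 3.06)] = (-8.904*s - 2.3002)/(1.2*s^2 + 0.62*s - 3.06)^2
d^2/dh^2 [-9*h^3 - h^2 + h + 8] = -54*h - 2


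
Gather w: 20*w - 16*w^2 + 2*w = -16*w^2 + 22*w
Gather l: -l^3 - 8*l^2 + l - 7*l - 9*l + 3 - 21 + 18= -l^3 - 8*l^2 - 15*l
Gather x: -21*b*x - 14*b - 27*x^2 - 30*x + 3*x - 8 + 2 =-14*b - 27*x^2 + x*(-21*b - 27) - 6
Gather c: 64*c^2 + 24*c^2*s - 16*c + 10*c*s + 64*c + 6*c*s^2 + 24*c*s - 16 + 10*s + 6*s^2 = c^2*(24*s + 64) + c*(6*s^2 + 34*s + 48) + 6*s^2 + 10*s - 16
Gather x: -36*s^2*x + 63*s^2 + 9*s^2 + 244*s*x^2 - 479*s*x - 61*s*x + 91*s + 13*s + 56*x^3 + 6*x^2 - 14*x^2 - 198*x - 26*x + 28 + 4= 72*s^2 + 104*s + 56*x^3 + x^2*(244*s - 8) + x*(-36*s^2 - 540*s - 224) + 32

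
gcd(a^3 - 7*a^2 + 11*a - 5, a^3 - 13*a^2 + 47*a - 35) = a^2 - 6*a + 5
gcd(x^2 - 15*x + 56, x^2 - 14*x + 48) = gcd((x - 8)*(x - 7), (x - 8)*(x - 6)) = x - 8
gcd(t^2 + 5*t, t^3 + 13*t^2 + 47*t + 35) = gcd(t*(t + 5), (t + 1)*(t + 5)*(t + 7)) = t + 5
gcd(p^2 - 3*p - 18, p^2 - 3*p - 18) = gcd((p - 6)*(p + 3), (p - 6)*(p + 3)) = p^2 - 3*p - 18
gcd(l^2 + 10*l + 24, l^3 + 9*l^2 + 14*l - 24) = l^2 + 10*l + 24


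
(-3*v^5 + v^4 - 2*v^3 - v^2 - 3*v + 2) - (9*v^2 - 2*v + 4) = -3*v^5 + v^4 - 2*v^3 - 10*v^2 - v - 2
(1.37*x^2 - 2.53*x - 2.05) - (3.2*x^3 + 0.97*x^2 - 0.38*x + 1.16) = -3.2*x^3 + 0.4*x^2 - 2.15*x - 3.21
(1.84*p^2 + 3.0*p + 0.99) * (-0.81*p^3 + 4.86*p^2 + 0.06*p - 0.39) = -1.4904*p^5 + 6.5124*p^4 + 13.8885*p^3 + 4.2738*p^2 - 1.1106*p - 0.3861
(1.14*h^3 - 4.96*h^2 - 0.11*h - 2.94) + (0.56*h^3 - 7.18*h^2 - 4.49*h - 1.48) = 1.7*h^3 - 12.14*h^2 - 4.6*h - 4.42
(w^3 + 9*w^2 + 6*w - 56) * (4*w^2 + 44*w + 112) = 4*w^5 + 80*w^4 + 532*w^3 + 1048*w^2 - 1792*w - 6272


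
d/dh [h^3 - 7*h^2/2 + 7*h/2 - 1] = 3*h^2 - 7*h + 7/2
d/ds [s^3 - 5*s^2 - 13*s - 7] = 3*s^2 - 10*s - 13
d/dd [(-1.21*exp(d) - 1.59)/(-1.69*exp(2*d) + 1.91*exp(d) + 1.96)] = (-2.0449*exp(2*d) - 5.3742*exp(d) + 0.6653)*exp(d)/(2.8561*exp(4*d) - 6.4558*exp(3*d) - 2.9767*exp(2*d) + 7.4872*exp(d) + 3.8416)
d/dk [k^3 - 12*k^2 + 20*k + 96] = 3*k^2 - 24*k + 20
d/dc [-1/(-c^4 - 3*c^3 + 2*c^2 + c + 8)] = (-4*c^3 - 9*c^2 + 4*c + 1)/(-c^4 - 3*c^3 + 2*c^2 + c + 8)^2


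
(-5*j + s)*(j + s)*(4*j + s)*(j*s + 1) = -20*j^4*s - 21*j^3*s^2 - 20*j^3 - 21*j^2*s + j*s^4 + s^3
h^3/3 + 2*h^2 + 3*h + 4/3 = (h/3 + 1/3)*(h + 1)*(h + 4)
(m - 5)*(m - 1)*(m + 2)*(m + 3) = m^4 - m^3 - 19*m^2 - 11*m + 30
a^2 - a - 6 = (a - 3)*(a + 2)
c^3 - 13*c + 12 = (c - 3)*(c - 1)*(c + 4)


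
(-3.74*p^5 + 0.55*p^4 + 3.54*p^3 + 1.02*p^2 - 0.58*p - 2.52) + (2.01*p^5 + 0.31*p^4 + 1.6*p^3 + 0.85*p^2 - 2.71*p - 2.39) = -1.73*p^5 + 0.86*p^4 + 5.14*p^3 + 1.87*p^2 - 3.29*p - 4.91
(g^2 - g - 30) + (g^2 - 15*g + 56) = 2*g^2 - 16*g + 26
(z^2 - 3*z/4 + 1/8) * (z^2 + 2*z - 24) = z^4 + 5*z^3/4 - 203*z^2/8 + 73*z/4 - 3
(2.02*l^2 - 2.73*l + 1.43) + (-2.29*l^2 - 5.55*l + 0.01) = -0.27*l^2 - 8.28*l + 1.44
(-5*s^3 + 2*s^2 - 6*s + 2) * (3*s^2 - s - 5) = -15*s^5 + 11*s^4 + 5*s^3 + 2*s^2 + 28*s - 10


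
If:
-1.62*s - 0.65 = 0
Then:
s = -0.40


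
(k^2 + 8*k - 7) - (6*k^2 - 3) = -5*k^2 + 8*k - 4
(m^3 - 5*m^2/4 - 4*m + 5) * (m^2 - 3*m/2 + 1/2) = m^5 - 11*m^4/4 - 13*m^3/8 + 83*m^2/8 - 19*m/2 + 5/2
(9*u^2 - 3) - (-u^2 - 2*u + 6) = 10*u^2 + 2*u - 9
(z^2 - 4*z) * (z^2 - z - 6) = z^4 - 5*z^3 - 2*z^2 + 24*z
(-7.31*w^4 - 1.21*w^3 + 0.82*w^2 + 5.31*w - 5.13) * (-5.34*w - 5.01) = 39.0354*w^5 + 43.0845*w^4 + 1.6833*w^3 - 32.4636*w^2 + 0.7911*w + 25.7013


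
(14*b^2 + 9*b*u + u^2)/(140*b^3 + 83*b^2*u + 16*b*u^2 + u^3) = (2*b + u)/(20*b^2 + 9*b*u + u^2)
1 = 1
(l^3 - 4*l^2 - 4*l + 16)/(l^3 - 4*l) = (l - 4)/l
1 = 1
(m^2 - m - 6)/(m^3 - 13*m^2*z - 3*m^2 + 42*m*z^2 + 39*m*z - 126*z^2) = (m + 2)/(m^2 - 13*m*z + 42*z^2)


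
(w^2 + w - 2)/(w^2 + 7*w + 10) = (w - 1)/(w + 5)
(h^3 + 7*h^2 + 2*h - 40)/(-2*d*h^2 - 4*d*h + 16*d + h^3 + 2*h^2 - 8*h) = (-h - 5)/(2*d - h)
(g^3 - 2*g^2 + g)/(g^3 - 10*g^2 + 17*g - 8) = g/(g - 8)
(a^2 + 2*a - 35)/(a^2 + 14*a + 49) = (a - 5)/(a + 7)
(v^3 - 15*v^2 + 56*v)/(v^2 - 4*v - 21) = v*(v - 8)/(v + 3)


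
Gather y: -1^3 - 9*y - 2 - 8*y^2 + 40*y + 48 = -8*y^2 + 31*y + 45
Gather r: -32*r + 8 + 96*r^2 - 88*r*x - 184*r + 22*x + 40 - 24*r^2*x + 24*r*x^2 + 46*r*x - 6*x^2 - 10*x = r^2*(96 - 24*x) + r*(24*x^2 - 42*x - 216) - 6*x^2 + 12*x + 48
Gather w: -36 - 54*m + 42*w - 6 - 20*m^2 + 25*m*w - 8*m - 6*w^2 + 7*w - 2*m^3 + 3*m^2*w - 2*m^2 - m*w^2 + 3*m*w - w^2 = -2*m^3 - 22*m^2 - 62*m + w^2*(-m - 7) + w*(3*m^2 + 28*m + 49) - 42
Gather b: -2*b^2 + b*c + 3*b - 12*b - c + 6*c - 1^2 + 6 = -2*b^2 + b*(c - 9) + 5*c + 5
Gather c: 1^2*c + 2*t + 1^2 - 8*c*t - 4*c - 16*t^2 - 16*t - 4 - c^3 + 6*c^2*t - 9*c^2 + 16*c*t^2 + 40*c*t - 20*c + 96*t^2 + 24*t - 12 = -c^3 + c^2*(6*t - 9) + c*(16*t^2 + 32*t - 23) + 80*t^2 + 10*t - 15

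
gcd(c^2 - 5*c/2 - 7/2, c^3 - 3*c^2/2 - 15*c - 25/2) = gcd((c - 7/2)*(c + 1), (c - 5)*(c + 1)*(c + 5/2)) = c + 1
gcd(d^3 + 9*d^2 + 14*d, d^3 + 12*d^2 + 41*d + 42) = d^2 + 9*d + 14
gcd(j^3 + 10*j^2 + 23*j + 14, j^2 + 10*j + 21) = j + 7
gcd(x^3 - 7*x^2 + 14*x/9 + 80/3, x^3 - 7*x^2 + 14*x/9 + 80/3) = x^3 - 7*x^2 + 14*x/9 + 80/3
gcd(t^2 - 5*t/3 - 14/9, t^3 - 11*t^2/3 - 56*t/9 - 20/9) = t + 2/3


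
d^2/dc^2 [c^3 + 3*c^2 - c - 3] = 6*c + 6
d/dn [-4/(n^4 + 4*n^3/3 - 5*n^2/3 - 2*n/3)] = 24*(6*n^3 + 6*n^2 - 5*n - 1)/(n^2*(3*n^3 + 4*n^2 - 5*n - 2)^2)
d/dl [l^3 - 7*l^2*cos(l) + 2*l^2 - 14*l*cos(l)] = 7*l^2*sin(l) + 3*l^2 - 14*sqrt(2)*l*cos(l + pi/4) + 4*l - 14*cos(l)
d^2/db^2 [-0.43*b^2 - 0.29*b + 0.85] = -0.860000000000000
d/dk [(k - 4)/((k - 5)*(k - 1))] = (-k^2 + 8*k - 19)/(k^4 - 12*k^3 + 46*k^2 - 60*k + 25)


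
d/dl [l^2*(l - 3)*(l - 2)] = l*(4*l^2 - 15*l + 12)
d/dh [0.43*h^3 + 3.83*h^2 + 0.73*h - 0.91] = 1.29*h^2 + 7.66*h + 0.73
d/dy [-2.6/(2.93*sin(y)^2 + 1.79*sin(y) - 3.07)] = (15.236*sin(y) + 4.654)*cos(y)/(2.93*sin(y)^2 + 1.79*sin(y) - 3.07)^2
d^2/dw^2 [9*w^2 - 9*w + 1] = 18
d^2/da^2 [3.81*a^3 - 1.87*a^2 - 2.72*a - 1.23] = 22.86*a - 3.74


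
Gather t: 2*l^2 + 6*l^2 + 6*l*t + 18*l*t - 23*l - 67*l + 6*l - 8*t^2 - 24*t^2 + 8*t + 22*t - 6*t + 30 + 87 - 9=8*l^2 - 84*l - 32*t^2 + t*(24*l + 24) + 108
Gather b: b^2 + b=b^2 + b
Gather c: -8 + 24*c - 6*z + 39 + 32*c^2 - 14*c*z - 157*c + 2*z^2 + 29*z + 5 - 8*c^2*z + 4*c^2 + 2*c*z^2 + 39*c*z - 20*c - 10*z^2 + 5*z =c^2*(36 - 8*z) + c*(2*z^2 + 25*z - 153) - 8*z^2 + 28*z + 36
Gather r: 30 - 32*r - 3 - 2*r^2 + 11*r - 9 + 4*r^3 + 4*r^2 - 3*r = 4*r^3 + 2*r^2 - 24*r + 18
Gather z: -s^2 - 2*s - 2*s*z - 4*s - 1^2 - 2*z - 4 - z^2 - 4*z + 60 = -s^2 - 6*s - z^2 + z*(-2*s - 6) + 55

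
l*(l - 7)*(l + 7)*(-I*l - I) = -I*l^4 - I*l^3 + 49*I*l^2 + 49*I*l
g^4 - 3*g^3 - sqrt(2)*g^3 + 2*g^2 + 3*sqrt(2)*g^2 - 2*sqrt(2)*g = g*(g - 2)*(g - 1)*(g - sqrt(2))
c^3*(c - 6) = c^4 - 6*c^3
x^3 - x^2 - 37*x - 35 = (x - 7)*(x + 1)*(x + 5)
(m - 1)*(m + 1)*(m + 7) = m^3 + 7*m^2 - m - 7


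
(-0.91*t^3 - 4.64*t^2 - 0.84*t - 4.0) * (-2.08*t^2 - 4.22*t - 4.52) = 1.8928*t^5 + 13.4914*t^4 + 25.4412*t^3 + 32.8376*t^2 + 20.6768*t + 18.08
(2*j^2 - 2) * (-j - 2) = -2*j^3 - 4*j^2 + 2*j + 4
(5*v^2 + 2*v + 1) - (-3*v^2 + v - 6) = 8*v^2 + v + 7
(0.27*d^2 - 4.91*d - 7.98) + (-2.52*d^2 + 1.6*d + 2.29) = -2.25*d^2 - 3.31*d - 5.69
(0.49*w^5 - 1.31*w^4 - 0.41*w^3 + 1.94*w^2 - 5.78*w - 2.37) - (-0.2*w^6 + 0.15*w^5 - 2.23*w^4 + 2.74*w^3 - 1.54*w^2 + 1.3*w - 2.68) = 0.2*w^6 + 0.34*w^5 + 0.92*w^4 - 3.15*w^3 + 3.48*w^2 - 7.08*w + 0.31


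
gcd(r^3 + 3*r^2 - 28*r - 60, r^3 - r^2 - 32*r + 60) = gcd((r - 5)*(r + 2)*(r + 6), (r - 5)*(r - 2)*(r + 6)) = r^2 + r - 30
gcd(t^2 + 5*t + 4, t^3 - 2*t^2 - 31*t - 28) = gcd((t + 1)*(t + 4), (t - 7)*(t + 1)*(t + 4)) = t^2 + 5*t + 4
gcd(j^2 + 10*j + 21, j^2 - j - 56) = j + 7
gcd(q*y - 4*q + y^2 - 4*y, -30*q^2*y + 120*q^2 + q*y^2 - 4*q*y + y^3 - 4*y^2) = y - 4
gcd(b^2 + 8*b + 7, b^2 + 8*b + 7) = b^2 + 8*b + 7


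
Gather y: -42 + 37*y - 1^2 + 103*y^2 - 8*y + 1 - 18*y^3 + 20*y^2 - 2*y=-18*y^3 + 123*y^2 + 27*y - 42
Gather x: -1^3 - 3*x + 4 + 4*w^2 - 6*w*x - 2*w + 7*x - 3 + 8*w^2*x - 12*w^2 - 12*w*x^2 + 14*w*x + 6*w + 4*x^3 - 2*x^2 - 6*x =-8*w^2 + 4*w + 4*x^3 + x^2*(-12*w - 2) + x*(8*w^2 + 8*w - 2)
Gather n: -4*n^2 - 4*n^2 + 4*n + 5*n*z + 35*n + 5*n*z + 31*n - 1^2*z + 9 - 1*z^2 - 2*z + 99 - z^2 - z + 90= -8*n^2 + n*(10*z + 70) - 2*z^2 - 4*z + 198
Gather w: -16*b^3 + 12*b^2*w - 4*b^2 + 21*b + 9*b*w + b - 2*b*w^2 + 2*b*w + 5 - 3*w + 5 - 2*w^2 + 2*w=-16*b^3 - 4*b^2 + 22*b + w^2*(-2*b - 2) + w*(12*b^2 + 11*b - 1) + 10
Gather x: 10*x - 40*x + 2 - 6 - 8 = -30*x - 12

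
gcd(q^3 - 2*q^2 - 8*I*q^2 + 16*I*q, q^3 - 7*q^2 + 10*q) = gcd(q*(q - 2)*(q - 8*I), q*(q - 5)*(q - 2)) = q^2 - 2*q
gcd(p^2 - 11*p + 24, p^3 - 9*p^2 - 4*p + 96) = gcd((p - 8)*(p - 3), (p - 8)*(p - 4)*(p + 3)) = p - 8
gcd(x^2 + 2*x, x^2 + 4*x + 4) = x + 2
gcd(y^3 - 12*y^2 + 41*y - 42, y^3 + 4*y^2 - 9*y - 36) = y - 3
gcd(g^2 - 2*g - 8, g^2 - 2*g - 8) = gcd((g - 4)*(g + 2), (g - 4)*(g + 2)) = g^2 - 2*g - 8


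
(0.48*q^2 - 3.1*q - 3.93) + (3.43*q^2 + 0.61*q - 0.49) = 3.91*q^2 - 2.49*q - 4.42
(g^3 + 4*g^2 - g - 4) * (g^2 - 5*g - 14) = g^5 - g^4 - 35*g^3 - 55*g^2 + 34*g + 56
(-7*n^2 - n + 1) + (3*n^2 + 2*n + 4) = -4*n^2 + n + 5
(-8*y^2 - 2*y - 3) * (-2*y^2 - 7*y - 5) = 16*y^4 + 60*y^3 + 60*y^2 + 31*y + 15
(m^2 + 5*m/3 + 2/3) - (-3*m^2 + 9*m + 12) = 4*m^2 - 22*m/3 - 34/3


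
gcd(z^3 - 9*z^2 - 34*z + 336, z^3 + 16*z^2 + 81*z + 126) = z + 6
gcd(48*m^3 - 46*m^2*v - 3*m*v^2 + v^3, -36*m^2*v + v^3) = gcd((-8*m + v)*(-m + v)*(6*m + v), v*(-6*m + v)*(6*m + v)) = 6*m + v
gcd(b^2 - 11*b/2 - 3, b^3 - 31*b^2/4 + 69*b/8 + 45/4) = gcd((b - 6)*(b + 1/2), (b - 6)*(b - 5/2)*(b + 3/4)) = b - 6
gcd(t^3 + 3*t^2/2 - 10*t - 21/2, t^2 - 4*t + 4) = 1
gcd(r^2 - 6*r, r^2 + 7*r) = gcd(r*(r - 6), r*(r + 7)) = r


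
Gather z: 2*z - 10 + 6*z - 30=8*z - 40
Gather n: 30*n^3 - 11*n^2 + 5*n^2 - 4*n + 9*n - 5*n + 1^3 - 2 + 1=30*n^3 - 6*n^2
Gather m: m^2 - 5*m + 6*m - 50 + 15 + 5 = m^2 + m - 30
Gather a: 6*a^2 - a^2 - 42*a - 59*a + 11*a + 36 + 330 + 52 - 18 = 5*a^2 - 90*a + 400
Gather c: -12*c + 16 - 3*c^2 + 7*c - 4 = -3*c^2 - 5*c + 12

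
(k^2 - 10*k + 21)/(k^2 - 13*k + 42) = (k - 3)/(k - 6)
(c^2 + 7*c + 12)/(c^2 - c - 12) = (c + 4)/(c - 4)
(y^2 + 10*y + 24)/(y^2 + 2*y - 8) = (y + 6)/(y - 2)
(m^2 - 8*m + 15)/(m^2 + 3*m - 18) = (m - 5)/(m + 6)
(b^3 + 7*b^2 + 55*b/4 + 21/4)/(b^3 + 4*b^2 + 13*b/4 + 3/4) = (2*b + 7)/(2*b + 1)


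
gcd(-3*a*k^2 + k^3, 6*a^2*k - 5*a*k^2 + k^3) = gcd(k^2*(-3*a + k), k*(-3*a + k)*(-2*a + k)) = 3*a*k - k^2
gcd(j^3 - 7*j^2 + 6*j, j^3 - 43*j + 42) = j^2 - 7*j + 6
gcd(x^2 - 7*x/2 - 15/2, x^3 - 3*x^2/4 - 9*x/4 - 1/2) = 1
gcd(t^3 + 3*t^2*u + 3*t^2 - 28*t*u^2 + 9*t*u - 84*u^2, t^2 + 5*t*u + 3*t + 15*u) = t + 3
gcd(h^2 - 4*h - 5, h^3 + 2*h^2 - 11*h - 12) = h + 1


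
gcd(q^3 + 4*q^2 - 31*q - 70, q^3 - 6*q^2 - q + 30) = q^2 - 3*q - 10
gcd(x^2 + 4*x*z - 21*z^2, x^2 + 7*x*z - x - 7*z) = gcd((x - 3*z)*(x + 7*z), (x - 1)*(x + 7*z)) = x + 7*z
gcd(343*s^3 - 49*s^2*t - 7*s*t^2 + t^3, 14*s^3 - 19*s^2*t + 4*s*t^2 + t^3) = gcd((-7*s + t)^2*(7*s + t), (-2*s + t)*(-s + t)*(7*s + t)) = 7*s + t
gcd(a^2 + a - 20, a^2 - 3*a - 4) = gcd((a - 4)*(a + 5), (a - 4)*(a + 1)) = a - 4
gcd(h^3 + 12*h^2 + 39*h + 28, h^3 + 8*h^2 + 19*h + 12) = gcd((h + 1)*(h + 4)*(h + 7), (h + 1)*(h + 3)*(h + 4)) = h^2 + 5*h + 4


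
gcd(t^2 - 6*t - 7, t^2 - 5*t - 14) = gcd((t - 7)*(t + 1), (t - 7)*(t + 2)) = t - 7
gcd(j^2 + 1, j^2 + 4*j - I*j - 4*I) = j - I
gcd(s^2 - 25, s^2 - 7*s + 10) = s - 5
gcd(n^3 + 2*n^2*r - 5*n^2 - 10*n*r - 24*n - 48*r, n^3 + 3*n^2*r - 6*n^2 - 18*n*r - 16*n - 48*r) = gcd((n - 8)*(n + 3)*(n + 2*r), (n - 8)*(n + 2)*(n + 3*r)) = n - 8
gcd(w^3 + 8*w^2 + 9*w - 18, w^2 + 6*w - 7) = w - 1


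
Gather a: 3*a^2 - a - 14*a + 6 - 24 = 3*a^2 - 15*a - 18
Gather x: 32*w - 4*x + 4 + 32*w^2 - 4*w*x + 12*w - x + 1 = 32*w^2 + 44*w + x*(-4*w - 5) + 5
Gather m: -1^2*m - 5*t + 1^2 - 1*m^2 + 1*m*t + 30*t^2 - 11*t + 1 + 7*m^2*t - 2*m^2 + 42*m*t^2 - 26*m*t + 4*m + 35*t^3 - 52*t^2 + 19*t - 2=m^2*(7*t - 3) + m*(42*t^2 - 25*t + 3) + 35*t^3 - 22*t^2 + 3*t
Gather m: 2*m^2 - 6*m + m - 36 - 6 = 2*m^2 - 5*m - 42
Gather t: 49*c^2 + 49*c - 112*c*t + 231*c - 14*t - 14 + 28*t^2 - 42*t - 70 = 49*c^2 + 280*c + 28*t^2 + t*(-112*c - 56) - 84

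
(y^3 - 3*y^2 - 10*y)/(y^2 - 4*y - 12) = y*(y - 5)/(y - 6)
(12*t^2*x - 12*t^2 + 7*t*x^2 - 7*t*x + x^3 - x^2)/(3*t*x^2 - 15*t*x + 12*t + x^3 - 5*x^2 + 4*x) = (4*t + x)/(x - 4)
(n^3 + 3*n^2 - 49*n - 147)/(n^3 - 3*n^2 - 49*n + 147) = (n + 3)/(n - 3)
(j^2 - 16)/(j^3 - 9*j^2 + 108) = (j^2 - 16)/(j^3 - 9*j^2 + 108)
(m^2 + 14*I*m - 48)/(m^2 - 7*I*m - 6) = (-m^2 - 14*I*m + 48)/(-m^2 + 7*I*m + 6)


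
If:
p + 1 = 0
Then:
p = -1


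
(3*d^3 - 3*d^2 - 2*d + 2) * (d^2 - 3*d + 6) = 3*d^5 - 12*d^4 + 25*d^3 - 10*d^2 - 18*d + 12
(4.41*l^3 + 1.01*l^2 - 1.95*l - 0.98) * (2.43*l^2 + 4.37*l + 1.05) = 10.7163*l^5 + 21.726*l^4 + 4.3057*l^3 - 9.8424*l^2 - 6.3301*l - 1.029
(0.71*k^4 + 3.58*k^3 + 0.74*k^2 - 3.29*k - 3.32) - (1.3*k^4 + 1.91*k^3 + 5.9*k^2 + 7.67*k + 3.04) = -0.59*k^4 + 1.67*k^3 - 5.16*k^2 - 10.96*k - 6.36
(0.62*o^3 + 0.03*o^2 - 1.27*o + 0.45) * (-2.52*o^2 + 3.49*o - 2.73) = -1.5624*o^5 + 2.0882*o^4 + 1.6125*o^3 - 5.6482*o^2 + 5.0376*o - 1.2285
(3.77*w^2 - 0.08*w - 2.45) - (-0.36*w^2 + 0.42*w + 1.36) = 4.13*w^2 - 0.5*w - 3.81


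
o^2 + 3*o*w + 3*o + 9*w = (o + 3)*(o + 3*w)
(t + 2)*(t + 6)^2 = t^3 + 14*t^2 + 60*t + 72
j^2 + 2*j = j*(j + 2)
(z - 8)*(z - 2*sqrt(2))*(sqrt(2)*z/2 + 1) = sqrt(2)*z^3/2 - 4*sqrt(2)*z^2 - z^2 - 2*sqrt(2)*z + 8*z + 16*sqrt(2)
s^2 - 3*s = s*(s - 3)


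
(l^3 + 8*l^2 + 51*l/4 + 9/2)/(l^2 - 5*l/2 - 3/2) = (l^2 + 15*l/2 + 9)/(l - 3)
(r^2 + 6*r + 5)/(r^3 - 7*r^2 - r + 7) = (r + 5)/(r^2 - 8*r + 7)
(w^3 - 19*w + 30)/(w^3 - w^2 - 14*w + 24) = (w + 5)/(w + 4)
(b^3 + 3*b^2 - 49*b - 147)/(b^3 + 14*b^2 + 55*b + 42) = (b^2 - 4*b - 21)/(b^2 + 7*b + 6)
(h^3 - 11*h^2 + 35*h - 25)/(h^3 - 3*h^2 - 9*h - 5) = (h^2 - 6*h + 5)/(h^2 + 2*h + 1)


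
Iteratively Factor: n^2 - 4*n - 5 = (n + 1)*(n - 5)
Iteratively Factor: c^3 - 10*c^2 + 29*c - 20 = (c - 5)*(c^2 - 5*c + 4) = (c - 5)*(c - 4)*(c - 1)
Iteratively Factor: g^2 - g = (g - 1)*(g)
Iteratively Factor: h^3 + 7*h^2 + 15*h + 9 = (h + 3)*(h^2 + 4*h + 3) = (h + 1)*(h + 3)*(h + 3)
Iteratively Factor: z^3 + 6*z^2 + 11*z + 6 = (z + 2)*(z^2 + 4*z + 3) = (z + 2)*(z + 3)*(z + 1)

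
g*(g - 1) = g^2 - g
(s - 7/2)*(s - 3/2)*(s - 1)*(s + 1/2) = s^4 - 11*s^3/2 + 29*s^2/4 - s/8 - 21/8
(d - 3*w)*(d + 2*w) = d^2 - d*w - 6*w^2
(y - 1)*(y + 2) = y^2 + y - 2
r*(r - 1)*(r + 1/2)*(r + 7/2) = r^4 + 3*r^3 - 9*r^2/4 - 7*r/4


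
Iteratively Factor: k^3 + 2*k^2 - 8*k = (k - 2)*(k^2 + 4*k) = (k - 2)*(k + 4)*(k)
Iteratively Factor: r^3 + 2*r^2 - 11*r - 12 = (r + 4)*(r^2 - 2*r - 3) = (r - 3)*(r + 4)*(r + 1)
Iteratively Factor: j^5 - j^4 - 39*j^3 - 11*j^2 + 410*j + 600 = (j - 5)*(j^4 + 4*j^3 - 19*j^2 - 106*j - 120) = (j - 5)^2*(j^3 + 9*j^2 + 26*j + 24) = (j - 5)^2*(j + 2)*(j^2 + 7*j + 12) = (j - 5)^2*(j + 2)*(j + 4)*(j + 3)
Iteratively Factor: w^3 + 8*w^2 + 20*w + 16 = (w + 2)*(w^2 + 6*w + 8) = (w + 2)^2*(w + 4)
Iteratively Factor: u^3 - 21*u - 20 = (u + 4)*(u^2 - 4*u - 5) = (u - 5)*(u + 4)*(u + 1)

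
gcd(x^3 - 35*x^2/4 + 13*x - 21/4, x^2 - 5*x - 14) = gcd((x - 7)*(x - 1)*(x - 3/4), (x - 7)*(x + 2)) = x - 7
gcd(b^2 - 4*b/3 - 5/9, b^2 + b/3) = b + 1/3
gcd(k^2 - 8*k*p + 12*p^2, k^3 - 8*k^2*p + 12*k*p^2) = k^2 - 8*k*p + 12*p^2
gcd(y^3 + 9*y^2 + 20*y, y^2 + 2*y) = y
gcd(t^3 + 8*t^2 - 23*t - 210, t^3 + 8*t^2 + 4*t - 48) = t + 6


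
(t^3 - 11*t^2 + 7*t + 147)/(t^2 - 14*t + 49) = t + 3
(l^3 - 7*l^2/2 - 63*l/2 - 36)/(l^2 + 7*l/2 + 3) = (l^2 - 5*l - 24)/(l + 2)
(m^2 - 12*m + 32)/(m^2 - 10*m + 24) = (m - 8)/(m - 6)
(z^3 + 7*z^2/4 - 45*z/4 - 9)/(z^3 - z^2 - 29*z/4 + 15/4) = (4*z^2 + 19*z + 12)/(4*z^2 + 8*z - 5)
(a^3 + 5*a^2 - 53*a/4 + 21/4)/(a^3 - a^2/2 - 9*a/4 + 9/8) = 2*(a + 7)/(2*a + 3)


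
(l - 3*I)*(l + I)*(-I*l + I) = -I*l^3 - 2*l^2 + I*l^2 + 2*l - 3*I*l + 3*I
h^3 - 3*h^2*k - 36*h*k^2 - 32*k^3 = (h - 8*k)*(h + k)*(h + 4*k)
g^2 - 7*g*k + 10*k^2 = (g - 5*k)*(g - 2*k)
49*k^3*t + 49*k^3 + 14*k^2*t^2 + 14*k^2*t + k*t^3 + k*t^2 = (7*k + t)^2*(k*t + k)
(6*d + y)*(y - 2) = 6*d*y - 12*d + y^2 - 2*y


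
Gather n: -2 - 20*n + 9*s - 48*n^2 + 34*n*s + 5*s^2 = -48*n^2 + n*(34*s - 20) + 5*s^2 + 9*s - 2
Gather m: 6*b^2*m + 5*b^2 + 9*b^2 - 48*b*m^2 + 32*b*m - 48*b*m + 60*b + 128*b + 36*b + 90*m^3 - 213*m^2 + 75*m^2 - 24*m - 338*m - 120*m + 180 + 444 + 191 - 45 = 14*b^2 + 224*b + 90*m^3 + m^2*(-48*b - 138) + m*(6*b^2 - 16*b - 482) + 770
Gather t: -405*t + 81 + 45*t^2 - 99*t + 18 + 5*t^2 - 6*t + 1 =50*t^2 - 510*t + 100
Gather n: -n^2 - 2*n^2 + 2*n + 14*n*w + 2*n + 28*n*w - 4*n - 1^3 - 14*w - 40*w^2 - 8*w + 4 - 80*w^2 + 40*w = -3*n^2 + 42*n*w - 120*w^2 + 18*w + 3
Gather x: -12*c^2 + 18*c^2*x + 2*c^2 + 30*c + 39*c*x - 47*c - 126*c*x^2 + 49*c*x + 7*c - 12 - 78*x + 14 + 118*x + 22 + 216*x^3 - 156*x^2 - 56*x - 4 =-10*c^2 - 10*c + 216*x^3 + x^2*(-126*c - 156) + x*(18*c^2 + 88*c - 16) + 20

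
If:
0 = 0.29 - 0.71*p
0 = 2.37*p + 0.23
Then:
No Solution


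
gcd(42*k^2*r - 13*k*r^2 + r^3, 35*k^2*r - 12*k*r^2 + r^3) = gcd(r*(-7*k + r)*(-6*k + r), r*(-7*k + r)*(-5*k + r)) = -7*k*r + r^2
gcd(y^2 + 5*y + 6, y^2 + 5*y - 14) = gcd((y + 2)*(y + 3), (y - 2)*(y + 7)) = 1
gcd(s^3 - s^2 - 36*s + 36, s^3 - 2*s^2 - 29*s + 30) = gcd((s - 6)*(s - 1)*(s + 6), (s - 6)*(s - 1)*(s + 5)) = s^2 - 7*s + 6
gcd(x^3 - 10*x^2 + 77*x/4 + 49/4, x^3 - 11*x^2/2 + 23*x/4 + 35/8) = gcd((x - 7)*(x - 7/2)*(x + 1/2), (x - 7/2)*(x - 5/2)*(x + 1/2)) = x^2 - 3*x - 7/4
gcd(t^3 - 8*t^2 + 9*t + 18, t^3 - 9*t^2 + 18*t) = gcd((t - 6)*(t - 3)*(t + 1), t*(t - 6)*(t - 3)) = t^2 - 9*t + 18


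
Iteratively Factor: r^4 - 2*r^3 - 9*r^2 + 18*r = (r + 3)*(r^3 - 5*r^2 + 6*r) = (r - 2)*(r + 3)*(r^2 - 3*r) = (r - 3)*(r - 2)*(r + 3)*(r)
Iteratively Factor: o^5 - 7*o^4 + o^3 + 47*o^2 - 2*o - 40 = (o - 1)*(o^4 - 6*o^3 - 5*o^2 + 42*o + 40) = (o - 4)*(o - 1)*(o^3 - 2*o^2 - 13*o - 10) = (o - 4)*(o - 1)*(o + 1)*(o^2 - 3*o - 10) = (o - 5)*(o - 4)*(o - 1)*(o + 1)*(o + 2)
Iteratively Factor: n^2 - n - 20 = (n + 4)*(n - 5)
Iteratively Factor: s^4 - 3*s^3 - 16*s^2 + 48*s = (s + 4)*(s^3 - 7*s^2 + 12*s) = (s - 4)*(s + 4)*(s^2 - 3*s) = s*(s - 4)*(s + 4)*(s - 3)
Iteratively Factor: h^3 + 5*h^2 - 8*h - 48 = (h + 4)*(h^2 + h - 12) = (h - 3)*(h + 4)*(h + 4)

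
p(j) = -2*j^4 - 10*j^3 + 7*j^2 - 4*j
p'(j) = -8*j^3 - 30*j^2 + 14*j - 4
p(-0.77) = 11.09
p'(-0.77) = -28.91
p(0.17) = -0.53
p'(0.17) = -2.53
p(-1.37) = 37.29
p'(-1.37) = -58.92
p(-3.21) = 203.38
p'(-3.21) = -93.45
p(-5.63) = 19.55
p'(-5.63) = 393.90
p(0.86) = -5.72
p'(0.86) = -19.24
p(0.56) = -2.00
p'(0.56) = -6.97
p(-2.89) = 171.89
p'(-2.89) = -101.92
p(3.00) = -381.00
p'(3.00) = -448.00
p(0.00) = 0.00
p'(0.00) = -4.00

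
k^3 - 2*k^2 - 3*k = k*(k - 3)*(k + 1)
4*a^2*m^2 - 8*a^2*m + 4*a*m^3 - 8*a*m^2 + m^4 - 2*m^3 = m*(2*a + m)^2*(m - 2)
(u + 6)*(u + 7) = u^2 + 13*u + 42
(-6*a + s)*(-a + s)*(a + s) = 6*a^3 - a^2*s - 6*a*s^2 + s^3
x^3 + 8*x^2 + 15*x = x*(x + 3)*(x + 5)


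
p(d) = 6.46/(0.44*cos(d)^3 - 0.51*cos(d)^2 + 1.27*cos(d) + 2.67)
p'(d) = 6.46*(1.32*sin(d)*cos(d)^2 - 1.02*sin(d)*cos(d) + 1.27*sin(d))/(0.44*cos(d)^3 - 0.51*cos(d)^2 + 1.27*cos(d) + 2.67)^2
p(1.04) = 1.99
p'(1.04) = 0.58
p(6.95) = 1.81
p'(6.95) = 0.40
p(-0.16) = 1.68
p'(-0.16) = -0.11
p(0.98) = 1.96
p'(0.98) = 0.55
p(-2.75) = 9.06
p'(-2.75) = -16.20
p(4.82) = 2.31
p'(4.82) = -0.96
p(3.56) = 8.64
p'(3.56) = -15.50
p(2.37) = 4.84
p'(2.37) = 6.77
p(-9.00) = 8.54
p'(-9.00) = -15.32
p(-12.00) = 1.77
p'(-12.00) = 0.35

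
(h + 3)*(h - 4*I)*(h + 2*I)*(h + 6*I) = h^4 + 3*h^3 + 4*I*h^3 + 20*h^2 + 12*I*h^2 + 60*h + 48*I*h + 144*I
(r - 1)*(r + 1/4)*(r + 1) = r^3 + r^2/4 - r - 1/4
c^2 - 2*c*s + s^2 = (-c + s)^2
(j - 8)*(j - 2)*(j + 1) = j^3 - 9*j^2 + 6*j + 16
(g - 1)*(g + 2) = g^2 + g - 2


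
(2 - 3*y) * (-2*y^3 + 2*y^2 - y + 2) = 6*y^4 - 10*y^3 + 7*y^2 - 8*y + 4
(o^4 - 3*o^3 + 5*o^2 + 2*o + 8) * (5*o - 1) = 5*o^5 - 16*o^4 + 28*o^3 + 5*o^2 + 38*o - 8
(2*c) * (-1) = -2*c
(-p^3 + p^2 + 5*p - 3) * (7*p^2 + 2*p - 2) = -7*p^5 + 5*p^4 + 39*p^3 - 13*p^2 - 16*p + 6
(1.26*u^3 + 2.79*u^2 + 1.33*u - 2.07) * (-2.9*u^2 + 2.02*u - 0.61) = -3.654*u^5 - 5.5458*u^4 + 1.0102*u^3 + 6.9877*u^2 - 4.9927*u + 1.2627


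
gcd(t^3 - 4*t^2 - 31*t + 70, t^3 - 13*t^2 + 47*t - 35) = t - 7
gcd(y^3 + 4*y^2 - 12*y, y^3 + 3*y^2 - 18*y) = y^2 + 6*y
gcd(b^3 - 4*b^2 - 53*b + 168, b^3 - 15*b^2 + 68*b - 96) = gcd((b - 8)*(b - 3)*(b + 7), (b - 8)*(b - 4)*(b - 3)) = b^2 - 11*b + 24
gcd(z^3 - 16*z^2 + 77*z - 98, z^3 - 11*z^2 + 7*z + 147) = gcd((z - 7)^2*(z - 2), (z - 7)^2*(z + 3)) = z^2 - 14*z + 49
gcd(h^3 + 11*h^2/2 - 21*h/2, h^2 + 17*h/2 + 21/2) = h + 7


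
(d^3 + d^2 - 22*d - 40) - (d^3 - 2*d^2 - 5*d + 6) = 3*d^2 - 17*d - 46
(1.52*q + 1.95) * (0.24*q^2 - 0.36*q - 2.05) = 0.3648*q^3 - 0.0792*q^2 - 3.818*q - 3.9975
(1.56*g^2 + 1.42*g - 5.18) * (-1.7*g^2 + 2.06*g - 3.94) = -2.652*g^4 + 0.7996*g^3 + 5.5848*g^2 - 16.2656*g + 20.4092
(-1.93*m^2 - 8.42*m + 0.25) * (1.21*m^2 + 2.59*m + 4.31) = -2.3353*m^4 - 15.1869*m^3 - 29.8236*m^2 - 35.6427*m + 1.0775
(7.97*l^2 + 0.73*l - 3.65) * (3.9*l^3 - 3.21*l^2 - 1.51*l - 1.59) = 31.083*l^5 - 22.7367*l^4 - 28.613*l^3 - 2.0581*l^2 + 4.3508*l + 5.8035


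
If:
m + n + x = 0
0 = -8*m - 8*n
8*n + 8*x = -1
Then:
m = 1/8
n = -1/8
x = 0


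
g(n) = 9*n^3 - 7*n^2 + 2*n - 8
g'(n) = 27*n^2 - 14*n + 2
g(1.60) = 14.14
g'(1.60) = 48.72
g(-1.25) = -39.02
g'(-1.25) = 61.69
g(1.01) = -3.85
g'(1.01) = 15.40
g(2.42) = 83.40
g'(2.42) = 126.24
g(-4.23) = -822.89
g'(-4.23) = 544.33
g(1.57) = 12.71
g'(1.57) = 46.57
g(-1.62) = -67.87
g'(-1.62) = 95.54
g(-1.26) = -39.64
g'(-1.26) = 62.51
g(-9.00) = -7154.00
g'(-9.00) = 2315.00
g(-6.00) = -2216.00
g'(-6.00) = 1058.00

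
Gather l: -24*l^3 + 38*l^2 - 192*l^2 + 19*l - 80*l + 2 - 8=-24*l^3 - 154*l^2 - 61*l - 6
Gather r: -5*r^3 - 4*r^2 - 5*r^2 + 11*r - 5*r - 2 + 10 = -5*r^3 - 9*r^2 + 6*r + 8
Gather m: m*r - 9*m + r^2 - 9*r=m*(r - 9) + r^2 - 9*r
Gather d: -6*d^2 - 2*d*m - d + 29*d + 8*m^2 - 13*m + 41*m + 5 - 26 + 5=-6*d^2 + d*(28 - 2*m) + 8*m^2 + 28*m - 16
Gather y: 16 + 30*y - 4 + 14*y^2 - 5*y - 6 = 14*y^2 + 25*y + 6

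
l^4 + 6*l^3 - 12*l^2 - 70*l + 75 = (l - 3)*(l - 1)*(l + 5)^2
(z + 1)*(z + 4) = z^2 + 5*z + 4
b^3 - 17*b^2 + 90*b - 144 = (b - 8)*(b - 6)*(b - 3)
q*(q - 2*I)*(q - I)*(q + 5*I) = q^4 + 2*I*q^3 + 13*q^2 - 10*I*q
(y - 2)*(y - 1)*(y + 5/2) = y^3 - y^2/2 - 11*y/2 + 5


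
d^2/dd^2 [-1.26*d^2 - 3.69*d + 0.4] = -2.52000000000000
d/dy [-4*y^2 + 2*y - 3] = 2 - 8*y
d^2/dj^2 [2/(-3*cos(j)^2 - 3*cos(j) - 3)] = 2*(4*sin(j)^4 + sin(j)^2 - 19*cos(j)/4 + 3*cos(3*j)/4 - 5)/(3*(-sin(j)^2 + cos(j) + 2)^3)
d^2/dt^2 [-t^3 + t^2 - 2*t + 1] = 2 - 6*t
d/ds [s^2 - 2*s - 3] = 2*s - 2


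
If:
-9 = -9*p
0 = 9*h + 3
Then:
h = -1/3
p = 1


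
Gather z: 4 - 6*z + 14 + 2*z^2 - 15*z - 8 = 2*z^2 - 21*z + 10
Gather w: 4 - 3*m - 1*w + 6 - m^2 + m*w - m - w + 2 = -m^2 - 4*m + w*(m - 2) + 12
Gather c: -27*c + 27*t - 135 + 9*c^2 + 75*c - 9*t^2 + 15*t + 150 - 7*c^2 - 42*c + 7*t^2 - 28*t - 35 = 2*c^2 + 6*c - 2*t^2 + 14*t - 20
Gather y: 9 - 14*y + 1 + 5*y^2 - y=5*y^2 - 15*y + 10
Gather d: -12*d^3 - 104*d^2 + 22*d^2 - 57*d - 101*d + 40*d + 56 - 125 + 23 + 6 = -12*d^3 - 82*d^2 - 118*d - 40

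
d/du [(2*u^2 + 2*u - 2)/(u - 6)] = 2*(u^2 - 12*u - 5)/(u^2 - 12*u + 36)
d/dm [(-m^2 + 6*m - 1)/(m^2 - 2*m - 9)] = 4*(-m^2 + 5*m - 14)/(m^4 - 4*m^3 - 14*m^2 + 36*m + 81)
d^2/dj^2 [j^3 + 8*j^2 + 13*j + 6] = 6*j + 16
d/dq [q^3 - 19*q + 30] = 3*q^2 - 19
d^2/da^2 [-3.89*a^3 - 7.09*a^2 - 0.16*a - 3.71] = -23.34*a - 14.18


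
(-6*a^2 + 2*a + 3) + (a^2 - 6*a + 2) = -5*a^2 - 4*a + 5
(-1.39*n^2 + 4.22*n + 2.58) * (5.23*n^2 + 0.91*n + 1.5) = -7.2697*n^4 + 20.8057*n^3 + 15.2486*n^2 + 8.6778*n + 3.87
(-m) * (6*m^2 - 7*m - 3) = -6*m^3 + 7*m^2 + 3*m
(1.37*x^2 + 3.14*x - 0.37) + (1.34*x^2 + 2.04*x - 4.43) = 2.71*x^2 + 5.18*x - 4.8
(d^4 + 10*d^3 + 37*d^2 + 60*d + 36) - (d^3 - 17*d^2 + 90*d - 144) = d^4 + 9*d^3 + 54*d^2 - 30*d + 180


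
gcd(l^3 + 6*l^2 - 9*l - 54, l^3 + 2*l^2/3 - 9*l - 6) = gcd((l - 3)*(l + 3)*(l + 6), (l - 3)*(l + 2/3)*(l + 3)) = l^2 - 9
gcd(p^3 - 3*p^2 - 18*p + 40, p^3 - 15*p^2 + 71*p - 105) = p - 5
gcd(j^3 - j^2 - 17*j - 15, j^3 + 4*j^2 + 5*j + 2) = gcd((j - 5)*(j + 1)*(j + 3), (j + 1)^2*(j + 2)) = j + 1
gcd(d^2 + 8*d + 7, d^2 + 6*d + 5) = d + 1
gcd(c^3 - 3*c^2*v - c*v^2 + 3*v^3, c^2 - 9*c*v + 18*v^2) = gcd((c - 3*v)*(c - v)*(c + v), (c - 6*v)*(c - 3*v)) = -c + 3*v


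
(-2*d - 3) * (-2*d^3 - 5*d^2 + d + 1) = 4*d^4 + 16*d^3 + 13*d^2 - 5*d - 3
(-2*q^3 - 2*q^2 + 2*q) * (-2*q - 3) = 4*q^4 + 10*q^3 + 2*q^2 - 6*q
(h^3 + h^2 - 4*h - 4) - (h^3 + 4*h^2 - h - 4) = -3*h^2 - 3*h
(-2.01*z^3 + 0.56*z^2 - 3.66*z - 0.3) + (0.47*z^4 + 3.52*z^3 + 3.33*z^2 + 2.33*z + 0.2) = 0.47*z^4 + 1.51*z^3 + 3.89*z^2 - 1.33*z - 0.1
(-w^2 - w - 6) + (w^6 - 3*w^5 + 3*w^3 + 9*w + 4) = w^6 - 3*w^5 + 3*w^3 - w^2 + 8*w - 2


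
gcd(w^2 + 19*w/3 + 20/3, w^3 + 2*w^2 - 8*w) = 1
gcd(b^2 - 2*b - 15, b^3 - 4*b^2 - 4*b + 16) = 1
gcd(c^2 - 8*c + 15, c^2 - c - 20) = c - 5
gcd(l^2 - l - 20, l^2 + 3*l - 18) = 1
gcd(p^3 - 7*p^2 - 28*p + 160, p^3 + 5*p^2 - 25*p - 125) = p + 5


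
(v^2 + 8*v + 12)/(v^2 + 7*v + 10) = (v + 6)/(v + 5)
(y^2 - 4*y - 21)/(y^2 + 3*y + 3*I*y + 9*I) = (y - 7)/(y + 3*I)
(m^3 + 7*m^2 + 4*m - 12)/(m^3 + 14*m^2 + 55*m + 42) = (m^2 + m - 2)/(m^2 + 8*m + 7)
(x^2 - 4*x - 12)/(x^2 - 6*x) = (x + 2)/x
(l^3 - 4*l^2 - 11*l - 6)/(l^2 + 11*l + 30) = (l^3 - 4*l^2 - 11*l - 6)/(l^2 + 11*l + 30)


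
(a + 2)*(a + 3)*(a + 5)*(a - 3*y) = a^4 - 3*a^3*y + 10*a^3 - 30*a^2*y + 31*a^2 - 93*a*y + 30*a - 90*y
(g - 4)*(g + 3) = g^2 - g - 12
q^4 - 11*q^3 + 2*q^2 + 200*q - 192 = (q - 8)*(q - 6)*(q - 1)*(q + 4)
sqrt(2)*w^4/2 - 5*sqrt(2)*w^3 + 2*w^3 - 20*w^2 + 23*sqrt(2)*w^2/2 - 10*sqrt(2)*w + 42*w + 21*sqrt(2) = (w - 7)*(w - 3)*(w + sqrt(2))*(sqrt(2)*w/2 + 1)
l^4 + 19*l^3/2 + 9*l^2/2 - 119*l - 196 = (l - 7/2)*(l + 2)*(l + 4)*(l + 7)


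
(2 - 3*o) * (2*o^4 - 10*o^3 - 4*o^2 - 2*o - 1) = -6*o^5 + 34*o^4 - 8*o^3 - 2*o^2 - o - 2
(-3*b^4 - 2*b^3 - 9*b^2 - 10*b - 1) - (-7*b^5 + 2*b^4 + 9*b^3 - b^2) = 7*b^5 - 5*b^4 - 11*b^3 - 8*b^2 - 10*b - 1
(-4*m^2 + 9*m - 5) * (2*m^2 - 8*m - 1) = -8*m^4 + 50*m^3 - 78*m^2 + 31*m + 5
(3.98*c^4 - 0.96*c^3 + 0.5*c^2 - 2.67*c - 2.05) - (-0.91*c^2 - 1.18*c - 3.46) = 3.98*c^4 - 0.96*c^3 + 1.41*c^2 - 1.49*c + 1.41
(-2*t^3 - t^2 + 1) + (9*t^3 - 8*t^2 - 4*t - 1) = 7*t^3 - 9*t^2 - 4*t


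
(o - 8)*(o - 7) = o^2 - 15*o + 56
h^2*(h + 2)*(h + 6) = h^4 + 8*h^3 + 12*h^2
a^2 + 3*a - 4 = (a - 1)*(a + 4)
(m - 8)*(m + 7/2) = m^2 - 9*m/2 - 28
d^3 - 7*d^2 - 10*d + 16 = (d - 8)*(d - 1)*(d + 2)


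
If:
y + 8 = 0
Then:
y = -8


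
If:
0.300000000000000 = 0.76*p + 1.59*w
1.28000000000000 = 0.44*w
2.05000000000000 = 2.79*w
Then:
No Solution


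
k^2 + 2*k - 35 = (k - 5)*(k + 7)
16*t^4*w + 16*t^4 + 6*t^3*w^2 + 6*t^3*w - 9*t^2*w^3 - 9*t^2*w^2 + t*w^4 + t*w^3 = (-8*t + w)*(-2*t + w)*(t + w)*(t*w + t)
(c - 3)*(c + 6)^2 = c^3 + 9*c^2 - 108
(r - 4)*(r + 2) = r^2 - 2*r - 8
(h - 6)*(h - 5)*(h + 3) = h^3 - 8*h^2 - 3*h + 90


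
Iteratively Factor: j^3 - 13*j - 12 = (j - 4)*(j^2 + 4*j + 3) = (j - 4)*(j + 3)*(j + 1)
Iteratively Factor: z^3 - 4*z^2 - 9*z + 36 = (z - 3)*(z^2 - z - 12) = (z - 3)*(z + 3)*(z - 4)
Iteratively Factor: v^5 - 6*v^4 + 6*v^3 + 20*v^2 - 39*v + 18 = (v - 1)*(v^4 - 5*v^3 + v^2 + 21*v - 18) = (v - 3)*(v - 1)*(v^3 - 2*v^2 - 5*v + 6) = (v - 3)*(v - 1)*(v + 2)*(v^2 - 4*v + 3) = (v - 3)*(v - 1)^2*(v + 2)*(v - 3)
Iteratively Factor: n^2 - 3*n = (n)*(n - 3)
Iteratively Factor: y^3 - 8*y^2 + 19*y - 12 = (y - 1)*(y^2 - 7*y + 12) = (y - 3)*(y - 1)*(y - 4)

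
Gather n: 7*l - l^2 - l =-l^2 + 6*l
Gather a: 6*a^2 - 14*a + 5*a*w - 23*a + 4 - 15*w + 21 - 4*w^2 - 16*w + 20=6*a^2 + a*(5*w - 37) - 4*w^2 - 31*w + 45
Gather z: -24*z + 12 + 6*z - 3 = 9 - 18*z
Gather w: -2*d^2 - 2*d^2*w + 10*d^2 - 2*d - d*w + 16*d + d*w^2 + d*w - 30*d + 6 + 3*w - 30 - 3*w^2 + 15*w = 8*d^2 - 16*d + w^2*(d - 3) + w*(18 - 2*d^2) - 24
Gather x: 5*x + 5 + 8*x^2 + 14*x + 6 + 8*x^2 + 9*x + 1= 16*x^2 + 28*x + 12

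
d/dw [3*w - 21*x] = 3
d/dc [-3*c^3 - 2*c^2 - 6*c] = -9*c^2 - 4*c - 6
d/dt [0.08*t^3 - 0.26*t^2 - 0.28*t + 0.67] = 0.24*t^2 - 0.52*t - 0.28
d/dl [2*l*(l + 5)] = 4*l + 10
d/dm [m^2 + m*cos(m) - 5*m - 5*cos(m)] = -m*sin(m) + 2*m + 5*sin(m) + cos(m) - 5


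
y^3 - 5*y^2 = y^2*(y - 5)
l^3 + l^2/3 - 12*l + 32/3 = (l - 8/3)*(l - 1)*(l + 4)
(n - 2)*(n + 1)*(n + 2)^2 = n^4 + 3*n^3 - 2*n^2 - 12*n - 8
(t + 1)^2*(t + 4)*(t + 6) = t^4 + 12*t^3 + 45*t^2 + 58*t + 24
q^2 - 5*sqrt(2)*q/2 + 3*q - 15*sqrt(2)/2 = (q + 3)*(q - 5*sqrt(2)/2)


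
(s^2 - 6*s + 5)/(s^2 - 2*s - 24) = (-s^2 + 6*s - 5)/(-s^2 + 2*s + 24)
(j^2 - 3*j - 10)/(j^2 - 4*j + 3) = (j^2 - 3*j - 10)/(j^2 - 4*j + 3)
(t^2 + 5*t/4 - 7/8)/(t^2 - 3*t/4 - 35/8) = (2*t - 1)/(2*t - 5)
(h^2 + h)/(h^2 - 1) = h/(h - 1)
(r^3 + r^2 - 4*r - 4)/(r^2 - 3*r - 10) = (r^2 - r - 2)/(r - 5)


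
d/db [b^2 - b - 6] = 2*b - 1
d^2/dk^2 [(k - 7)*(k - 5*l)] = 2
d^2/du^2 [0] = 0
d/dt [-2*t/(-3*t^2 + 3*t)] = -2/(3*(t - 1)^2)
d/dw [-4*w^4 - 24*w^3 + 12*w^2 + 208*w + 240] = -16*w^3 - 72*w^2 + 24*w + 208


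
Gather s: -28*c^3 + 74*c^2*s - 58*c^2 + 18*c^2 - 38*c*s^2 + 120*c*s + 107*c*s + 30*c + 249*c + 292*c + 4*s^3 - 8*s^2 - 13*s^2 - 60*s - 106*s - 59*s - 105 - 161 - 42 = -28*c^3 - 40*c^2 + 571*c + 4*s^3 + s^2*(-38*c - 21) + s*(74*c^2 + 227*c - 225) - 308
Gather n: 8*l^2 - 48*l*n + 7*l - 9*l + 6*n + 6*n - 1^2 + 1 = 8*l^2 - 2*l + n*(12 - 48*l)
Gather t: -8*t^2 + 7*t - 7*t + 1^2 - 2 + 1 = -8*t^2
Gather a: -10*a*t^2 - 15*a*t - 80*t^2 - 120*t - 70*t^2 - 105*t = a*(-10*t^2 - 15*t) - 150*t^2 - 225*t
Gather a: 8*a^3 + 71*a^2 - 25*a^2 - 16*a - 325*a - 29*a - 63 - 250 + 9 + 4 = 8*a^3 + 46*a^2 - 370*a - 300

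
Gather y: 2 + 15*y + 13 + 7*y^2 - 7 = 7*y^2 + 15*y + 8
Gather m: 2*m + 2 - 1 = 2*m + 1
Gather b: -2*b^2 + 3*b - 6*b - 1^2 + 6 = -2*b^2 - 3*b + 5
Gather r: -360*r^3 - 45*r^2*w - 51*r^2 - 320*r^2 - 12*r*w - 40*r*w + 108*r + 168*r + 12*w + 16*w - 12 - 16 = -360*r^3 + r^2*(-45*w - 371) + r*(276 - 52*w) + 28*w - 28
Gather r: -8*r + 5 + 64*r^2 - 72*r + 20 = 64*r^2 - 80*r + 25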